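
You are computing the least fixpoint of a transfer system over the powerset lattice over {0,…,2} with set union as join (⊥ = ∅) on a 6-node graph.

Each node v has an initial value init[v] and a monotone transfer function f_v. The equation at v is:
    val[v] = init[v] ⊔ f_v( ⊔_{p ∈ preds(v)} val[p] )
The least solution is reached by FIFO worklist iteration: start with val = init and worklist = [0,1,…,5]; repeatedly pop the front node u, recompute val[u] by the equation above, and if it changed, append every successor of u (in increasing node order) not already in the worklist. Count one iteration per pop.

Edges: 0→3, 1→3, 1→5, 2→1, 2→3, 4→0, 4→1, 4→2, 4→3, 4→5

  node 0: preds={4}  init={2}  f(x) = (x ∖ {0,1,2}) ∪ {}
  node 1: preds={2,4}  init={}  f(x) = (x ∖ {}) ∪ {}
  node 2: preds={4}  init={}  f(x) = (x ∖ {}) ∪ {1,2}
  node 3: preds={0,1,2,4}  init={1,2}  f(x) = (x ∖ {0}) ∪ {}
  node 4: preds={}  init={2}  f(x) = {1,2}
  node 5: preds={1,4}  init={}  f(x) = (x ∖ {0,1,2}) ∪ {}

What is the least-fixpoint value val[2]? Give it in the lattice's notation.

{1,2}

Iteration log — 11 steps:
  step 1. node 0  ⊔preds={2}  new={2}  stable
  step 2. node 1  ⊔preds={2}  new={2}  old={}  +wl: 
  step 3. node 2  ⊔preds={2}  new={1,2}  old={}  +wl: 1
  step 4. node 3  ⊔preds={1,2}  new={1,2}  stable
  step 5. node 4  ⊔preds={}  new={1,2}  old={2}  +wl: 0,2,3
  step 6. node 5  ⊔preds={1,2}  new={}  stable
  step 7. node 1  ⊔preds={1,2}  new={1,2}  old={2}  +wl: 5
  step 8. node 0  ⊔preds={1,2}  new={2}  stable
  step 9. node 2  ⊔preds={1,2}  new={1,2}  stable
  step 10. node 3  ⊔preds={1,2}  new={1,2}  stable
  step 11. node 5  ⊔preds={1,2}  new={}  stable

Least fixpoint reached:
  node 0: {2}
  node 1: {1,2}
  node 2: {1,2}
  node 3: {1,2}
  node 4: {1,2}
  node 5: {}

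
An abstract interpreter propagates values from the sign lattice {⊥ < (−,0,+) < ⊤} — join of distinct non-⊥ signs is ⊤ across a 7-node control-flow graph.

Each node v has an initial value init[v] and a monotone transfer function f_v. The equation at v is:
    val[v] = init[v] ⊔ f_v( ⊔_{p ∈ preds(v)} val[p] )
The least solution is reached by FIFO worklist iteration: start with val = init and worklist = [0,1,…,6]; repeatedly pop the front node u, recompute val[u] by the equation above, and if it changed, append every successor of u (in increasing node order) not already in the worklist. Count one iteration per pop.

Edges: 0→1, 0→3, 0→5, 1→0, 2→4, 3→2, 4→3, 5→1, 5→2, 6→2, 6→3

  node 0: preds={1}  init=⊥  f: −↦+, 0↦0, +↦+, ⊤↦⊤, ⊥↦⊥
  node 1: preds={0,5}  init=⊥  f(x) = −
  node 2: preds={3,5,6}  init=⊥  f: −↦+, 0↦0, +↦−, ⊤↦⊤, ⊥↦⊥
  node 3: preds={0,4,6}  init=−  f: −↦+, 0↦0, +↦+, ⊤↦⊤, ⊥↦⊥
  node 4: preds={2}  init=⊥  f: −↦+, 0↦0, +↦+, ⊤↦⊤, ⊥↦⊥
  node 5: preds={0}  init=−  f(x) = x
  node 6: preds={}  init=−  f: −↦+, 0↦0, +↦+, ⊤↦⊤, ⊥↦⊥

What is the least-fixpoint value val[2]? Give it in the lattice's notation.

⊤

Worklist (16 pops):
  #1 pop 0: in=⊥ → ⊥ (no change)
  #2 pop 1: in=− → − (was ⊥); enqueue [0]
  #3 pop 2: in=− → + (was ⊥); enqueue []
  #4 pop 3: in=− → ⊤ (was −); enqueue [2]
  #5 pop 4: in=+ → + (was ⊥); enqueue [3]
  #6 pop 5: in=⊥ → − (no change)
  #7 pop 6: in=⊥ → − (no change)
  #8 pop 0: in=− → + (was ⊥); enqueue [1,5]
  #9 pop 2: in=⊤ → ⊤ (was +); enqueue [4]
  #10 pop 3: in=⊤ → ⊤ (no change)
  #11 pop 1: in=⊤ → − (no change)
  #12 pop 5: in=+ → ⊤ (was −); enqueue [1,2]
  #13 pop 4: in=⊤ → ⊤ (was +); enqueue [3]
  #14 pop 1: in=⊤ → − (no change)
  #15 pop 2: in=⊤ → ⊤ (no change)
  #16 pop 3: in=⊤ → ⊤ (no change)

Fixpoint:
  val[0] = +
  val[1] = −
  val[2] = ⊤
  val[3] = ⊤
  val[4] = ⊤
  val[5] = ⊤
  val[6] = −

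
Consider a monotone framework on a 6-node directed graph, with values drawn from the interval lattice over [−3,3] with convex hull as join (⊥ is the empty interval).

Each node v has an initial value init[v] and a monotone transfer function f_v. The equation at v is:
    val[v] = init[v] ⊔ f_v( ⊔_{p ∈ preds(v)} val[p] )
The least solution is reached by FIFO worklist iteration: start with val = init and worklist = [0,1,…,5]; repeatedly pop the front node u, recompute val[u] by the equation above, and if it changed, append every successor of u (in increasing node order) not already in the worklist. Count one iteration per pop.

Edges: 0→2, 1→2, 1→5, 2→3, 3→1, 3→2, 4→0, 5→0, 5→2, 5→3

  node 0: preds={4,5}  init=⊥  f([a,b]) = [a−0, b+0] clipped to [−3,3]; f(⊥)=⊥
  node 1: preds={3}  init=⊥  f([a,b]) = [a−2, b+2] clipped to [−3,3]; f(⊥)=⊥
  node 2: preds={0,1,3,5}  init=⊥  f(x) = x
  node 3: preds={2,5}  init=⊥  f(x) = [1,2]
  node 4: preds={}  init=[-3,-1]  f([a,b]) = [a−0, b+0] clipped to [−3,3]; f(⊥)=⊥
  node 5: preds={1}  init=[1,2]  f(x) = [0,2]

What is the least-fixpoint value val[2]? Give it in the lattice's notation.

Iteration log — 11 steps:
  step 1. node 0  ⊔preds=[-3,2]  new=[-3,2]  old=⊥  +wl: 
  step 2. node 1  ⊔preds=⊥  new=⊥  stable
  step 3. node 2  ⊔preds=[-3,2]  new=[-3,2]  old=⊥  +wl: 
  step 4. node 3  ⊔preds=[-3,2]  new=[1,2]  old=⊥  +wl: 1,2
  step 5. node 4  ⊔preds=⊥  new=[-3,-1]  stable
  step 6. node 5  ⊔preds=⊥  new=[0,2]  old=[1,2]  +wl: 0,3
  step 7. node 1  ⊔preds=[1,2]  new=[-1,3]  old=⊥  +wl: 5
  step 8. node 2  ⊔preds=[-3,3]  new=[-3,3]  old=[-3,2]  +wl: 
  step 9. node 0  ⊔preds=[-3,2]  new=[-3,2]  stable
  step 10. node 3  ⊔preds=[-3,3]  new=[1,2]  stable
  step 11. node 5  ⊔preds=[-1,3]  new=[0,2]  stable

Least fixpoint reached:
  node 0: [-3,2]
  node 1: [-1,3]
  node 2: [-3,3]
  node 3: [1,2]
  node 4: [-3,-1]
  node 5: [0,2]

[-3,3]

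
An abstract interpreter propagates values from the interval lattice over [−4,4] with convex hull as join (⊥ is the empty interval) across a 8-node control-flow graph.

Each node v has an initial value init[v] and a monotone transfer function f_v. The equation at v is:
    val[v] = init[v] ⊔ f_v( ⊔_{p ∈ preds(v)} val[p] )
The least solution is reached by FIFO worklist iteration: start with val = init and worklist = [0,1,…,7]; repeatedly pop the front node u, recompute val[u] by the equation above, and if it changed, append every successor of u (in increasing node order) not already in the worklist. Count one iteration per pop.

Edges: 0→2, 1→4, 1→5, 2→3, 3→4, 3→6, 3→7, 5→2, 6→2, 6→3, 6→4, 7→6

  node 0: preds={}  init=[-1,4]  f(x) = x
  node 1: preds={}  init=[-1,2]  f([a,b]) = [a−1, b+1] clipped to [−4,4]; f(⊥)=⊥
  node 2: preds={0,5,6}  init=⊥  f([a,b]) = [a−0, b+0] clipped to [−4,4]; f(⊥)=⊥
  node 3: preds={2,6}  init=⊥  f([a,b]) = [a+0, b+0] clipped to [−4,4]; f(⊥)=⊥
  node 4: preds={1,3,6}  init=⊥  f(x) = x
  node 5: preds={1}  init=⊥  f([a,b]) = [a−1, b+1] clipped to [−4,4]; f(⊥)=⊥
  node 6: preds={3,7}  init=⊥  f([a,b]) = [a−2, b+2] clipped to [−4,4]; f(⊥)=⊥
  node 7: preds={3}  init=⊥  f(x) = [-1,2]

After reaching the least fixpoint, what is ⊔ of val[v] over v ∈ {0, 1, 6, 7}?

[-4,4]

Worklist (18 pops):
  #1 pop 0: in=⊥ → [-1,4] (no change)
  #2 pop 1: in=⊥ → [-1,2] (no change)
  #3 pop 2: in=[-1,4] → [-1,4] (was ⊥); enqueue []
  #4 pop 3: in=[-1,4] → [-1,4] (was ⊥); enqueue []
  #5 pop 4: in=[-1,4] → [-1,4] (was ⊥); enqueue []
  #6 pop 5: in=[-1,2] → [-2,3] (was ⊥); enqueue [2]
  #7 pop 6: in=[-1,4] → [-3,4] (was ⊥); enqueue [3,4]
  #8 pop 7: in=[-1,4] → [-1,2] (was ⊥); enqueue [6]
  #9 pop 2: in=[-3,4] → [-3,4] (was [-1,4]); enqueue []
  #10 pop 3: in=[-3,4] → [-3,4] (was [-1,4]); enqueue [7]
  #11 pop 4: in=[-3,4] → [-3,4] (was [-1,4]); enqueue []
  #12 pop 6: in=[-3,4] → [-4,4] (was [-3,4]); enqueue [2,3,4]
  #13 pop 7: in=[-3,4] → [-1,2] (no change)
  #14 pop 2: in=[-4,4] → [-4,4] (was [-3,4]); enqueue []
  #15 pop 3: in=[-4,4] → [-4,4] (was [-3,4]); enqueue [6,7]
  #16 pop 4: in=[-4,4] → [-4,4] (was [-3,4]); enqueue []
  #17 pop 6: in=[-4,4] → [-4,4] (no change)
  #18 pop 7: in=[-4,4] → [-1,2] (no change)

Fixpoint:
  val[0] = [-1,4]
  val[1] = [-1,2]
  val[2] = [-4,4]
  val[3] = [-4,4]
  val[4] = [-4,4]
  val[5] = [-2,3]
  val[6] = [-4,4]
  val[7] = [-1,2]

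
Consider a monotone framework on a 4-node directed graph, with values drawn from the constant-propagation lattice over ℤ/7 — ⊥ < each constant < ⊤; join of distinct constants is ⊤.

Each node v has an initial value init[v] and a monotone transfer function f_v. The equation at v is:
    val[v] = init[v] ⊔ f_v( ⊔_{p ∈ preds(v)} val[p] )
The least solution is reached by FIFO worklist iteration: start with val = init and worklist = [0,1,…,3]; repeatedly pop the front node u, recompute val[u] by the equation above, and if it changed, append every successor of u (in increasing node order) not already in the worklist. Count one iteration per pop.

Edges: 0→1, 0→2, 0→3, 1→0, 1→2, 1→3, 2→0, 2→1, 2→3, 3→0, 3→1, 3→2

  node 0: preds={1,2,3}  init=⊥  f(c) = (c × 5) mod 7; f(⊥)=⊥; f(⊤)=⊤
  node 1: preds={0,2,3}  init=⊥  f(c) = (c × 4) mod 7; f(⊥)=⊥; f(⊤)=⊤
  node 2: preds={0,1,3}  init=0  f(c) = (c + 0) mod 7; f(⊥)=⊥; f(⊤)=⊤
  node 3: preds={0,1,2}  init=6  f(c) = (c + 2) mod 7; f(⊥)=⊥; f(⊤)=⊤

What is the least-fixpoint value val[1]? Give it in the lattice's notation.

Worklist (7 pops):
  #1 pop 0: in=⊤ → ⊤ (was ⊥); enqueue []
  #2 pop 1: in=⊤ → ⊤ (was ⊥); enqueue [0]
  #3 pop 2: in=⊤ → ⊤ (was 0); enqueue [1]
  #4 pop 3: in=⊤ → ⊤ (was 6); enqueue [2]
  #5 pop 0: in=⊤ → ⊤ (no change)
  #6 pop 1: in=⊤ → ⊤ (no change)
  #7 pop 2: in=⊤ → ⊤ (no change)

Fixpoint:
  val[0] = ⊤
  val[1] = ⊤
  val[2] = ⊤
  val[3] = ⊤

⊤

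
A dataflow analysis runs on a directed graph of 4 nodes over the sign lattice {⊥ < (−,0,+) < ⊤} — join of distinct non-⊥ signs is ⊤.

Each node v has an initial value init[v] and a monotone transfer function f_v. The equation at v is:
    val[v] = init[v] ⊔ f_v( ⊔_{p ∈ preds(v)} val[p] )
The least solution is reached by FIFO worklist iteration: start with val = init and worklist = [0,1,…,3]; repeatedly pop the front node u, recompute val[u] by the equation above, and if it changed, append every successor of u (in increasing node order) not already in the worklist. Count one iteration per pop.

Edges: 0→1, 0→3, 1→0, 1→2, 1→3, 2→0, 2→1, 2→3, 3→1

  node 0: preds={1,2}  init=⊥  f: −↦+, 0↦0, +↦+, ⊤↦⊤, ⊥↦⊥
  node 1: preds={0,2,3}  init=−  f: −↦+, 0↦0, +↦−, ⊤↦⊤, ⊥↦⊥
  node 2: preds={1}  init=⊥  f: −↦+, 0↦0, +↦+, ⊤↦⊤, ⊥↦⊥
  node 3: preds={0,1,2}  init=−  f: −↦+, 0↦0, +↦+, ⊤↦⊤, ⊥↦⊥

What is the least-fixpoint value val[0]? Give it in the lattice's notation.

Trace (7 dequeues):
  [1] u=0 | in − | out + | prev ⊥ | push {}
  [2] u=1 | in ⊤ | out ⊤ | prev − | push {0}
  [3] u=2 | in ⊤ | out ⊤ | prev ⊥ | push {1}
  [4] u=3 | in ⊤ | out ⊤ | prev − | push {}
  [5] u=0 | in ⊤ | out ⊤ | prev + | push {3}
  [6] u=1 | in ⊤ | out ⊤ | ==
  [7] u=3 | in ⊤ | out ⊤ | ==

Converged values:
  [0] ⊤
  [1] ⊤
  [2] ⊤
  [3] ⊤

⊤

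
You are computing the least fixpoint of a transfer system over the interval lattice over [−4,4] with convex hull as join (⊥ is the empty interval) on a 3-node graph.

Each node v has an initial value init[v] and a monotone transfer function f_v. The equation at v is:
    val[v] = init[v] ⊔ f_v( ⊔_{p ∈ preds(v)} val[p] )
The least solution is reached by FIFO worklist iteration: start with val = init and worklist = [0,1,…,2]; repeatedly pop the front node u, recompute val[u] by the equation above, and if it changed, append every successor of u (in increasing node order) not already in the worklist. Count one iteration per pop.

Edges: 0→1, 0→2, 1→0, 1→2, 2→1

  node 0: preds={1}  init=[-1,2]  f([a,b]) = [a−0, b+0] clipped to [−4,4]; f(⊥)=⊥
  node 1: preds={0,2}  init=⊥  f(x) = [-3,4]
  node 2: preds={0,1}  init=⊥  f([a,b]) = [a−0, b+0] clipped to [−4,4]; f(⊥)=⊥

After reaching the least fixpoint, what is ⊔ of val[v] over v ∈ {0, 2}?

[-3,4]

Iteration log — 6 steps:
  step 1. node 0  ⊔preds=⊥  new=[-1,2]  stable
  step 2. node 1  ⊔preds=[-1,2]  new=[-3,4]  old=⊥  +wl: 0
  step 3. node 2  ⊔preds=[-3,4]  new=[-3,4]  old=⊥  +wl: 1
  step 4. node 0  ⊔preds=[-3,4]  new=[-3,4]  old=[-1,2]  +wl: 2
  step 5. node 1  ⊔preds=[-3,4]  new=[-3,4]  stable
  step 6. node 2  ⊔preds=[-3,4]  new=[-3,4]  stable

Least fixpoint reached:
  node 0: [-3,4]
  node 1: [-3,4]
  node 2: [-3,4]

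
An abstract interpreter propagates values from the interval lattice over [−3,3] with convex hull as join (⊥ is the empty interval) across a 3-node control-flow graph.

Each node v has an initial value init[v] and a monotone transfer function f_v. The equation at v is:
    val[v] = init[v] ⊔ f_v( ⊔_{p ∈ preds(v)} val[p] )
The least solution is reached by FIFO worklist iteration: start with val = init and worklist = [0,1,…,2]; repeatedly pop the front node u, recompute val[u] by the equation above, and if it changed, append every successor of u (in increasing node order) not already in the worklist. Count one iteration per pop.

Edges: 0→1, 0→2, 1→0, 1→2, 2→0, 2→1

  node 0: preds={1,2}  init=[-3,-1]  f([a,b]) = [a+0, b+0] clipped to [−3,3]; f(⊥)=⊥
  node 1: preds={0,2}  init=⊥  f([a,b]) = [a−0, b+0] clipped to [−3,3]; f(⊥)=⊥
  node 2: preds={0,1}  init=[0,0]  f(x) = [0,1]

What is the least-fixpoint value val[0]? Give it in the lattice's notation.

Worklist (7 pops):
  #1 pop 0: in=[0,0] → [-3,0] (was [-3,-1]); enqueue []
  #2 pop 1: in=[-3,0] → [-3,0] (was ⊥); enqueue [0]
  #3 pop 2: in=[-3,0] → [0,1] (was [0,0]); enqueue [1]
  #4 pop 0: in=[-3,1] → [-3,1] (was [-3,0]); enqueue [2]
  #5 pop 1: in=[-3,1] → [-3,1] (was [-3,0]); enqueue [0]
  #6 pop 2: in=[-3,1] → [0,1] (no change)
  #7 pop 0: in=[-3,1] → [-3,1] (no change)

Fixpoint:
  val[0] = [-3,1]
  val[1] = [-3,1]
  val[2] = [0,1]

[-3,1]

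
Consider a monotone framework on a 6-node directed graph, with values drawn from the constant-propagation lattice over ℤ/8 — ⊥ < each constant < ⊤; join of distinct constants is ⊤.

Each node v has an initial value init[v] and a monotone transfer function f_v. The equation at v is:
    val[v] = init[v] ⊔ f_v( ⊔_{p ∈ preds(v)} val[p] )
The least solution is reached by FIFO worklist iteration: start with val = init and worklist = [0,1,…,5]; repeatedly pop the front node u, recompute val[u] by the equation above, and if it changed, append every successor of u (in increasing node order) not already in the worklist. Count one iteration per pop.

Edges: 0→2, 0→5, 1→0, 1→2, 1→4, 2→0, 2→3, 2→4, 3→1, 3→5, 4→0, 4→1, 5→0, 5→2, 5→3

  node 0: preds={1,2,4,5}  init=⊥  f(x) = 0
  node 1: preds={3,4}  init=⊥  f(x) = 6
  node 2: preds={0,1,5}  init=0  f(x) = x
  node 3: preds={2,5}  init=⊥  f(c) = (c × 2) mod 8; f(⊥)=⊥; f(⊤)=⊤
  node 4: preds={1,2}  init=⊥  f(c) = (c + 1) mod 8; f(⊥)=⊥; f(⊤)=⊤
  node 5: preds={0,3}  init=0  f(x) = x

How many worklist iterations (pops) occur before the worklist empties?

10

Iteration log — 10 steps:
  step 1. node 0  ⊔preds=0  new=0  old=⊥  +wl: 
  step 2. node 1  ⊔preds=⊥  new=6  old=⊥  +wl: 0
  step 3. node 2  ⊔preds=⊤  new=⊤  old=0  +wl: 
  step 4. node 3  ⊔preds=⊤  new=⊤  old=⊥  +wl: 1
  step 5. node 4  ⊔preds=⊤  new=⊤  old=⊥  +wl: 
  step 6. node 5  ⊔preds=⊤  new=⊤  old=0  +wl: 2,3
  step 7. node 0  ⊔preds=⊤  new=0  stable
  step 8. node 1  ⊔preds=⊤  new=6  stable
  step 9. node 2  ⊔preds=⊤  new=⊤  stable
  step 10. node 3  ⊔preds=⊤  new=⊤  stable

Least fixpoint reached:
  node 0: 0
  node 1: 6
  node 2: ⊤
  node 3: ⊤
  node 4: ⊤
  node 5: ⊤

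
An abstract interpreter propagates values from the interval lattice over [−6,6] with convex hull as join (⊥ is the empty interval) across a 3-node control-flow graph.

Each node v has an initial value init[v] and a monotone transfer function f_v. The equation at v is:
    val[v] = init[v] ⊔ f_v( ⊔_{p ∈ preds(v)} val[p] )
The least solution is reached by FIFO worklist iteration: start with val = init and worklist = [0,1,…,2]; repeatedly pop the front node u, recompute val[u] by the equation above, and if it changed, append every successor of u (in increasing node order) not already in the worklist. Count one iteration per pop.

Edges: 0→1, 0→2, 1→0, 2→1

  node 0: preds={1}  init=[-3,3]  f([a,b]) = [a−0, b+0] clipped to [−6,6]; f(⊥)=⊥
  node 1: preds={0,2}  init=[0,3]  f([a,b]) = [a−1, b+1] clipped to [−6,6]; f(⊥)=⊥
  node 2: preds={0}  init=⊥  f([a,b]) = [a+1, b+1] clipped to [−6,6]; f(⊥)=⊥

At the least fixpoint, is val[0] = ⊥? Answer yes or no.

Worklist (13 pops):
  #1 pop 0: in=[0,3] → [-3,3] (no change)
  #2 pop 1: in=[-3,3] → [-4,4] (was [0,3]); enqueue [0]
  #3 pop 2: in=[-3,3] → [-2,4] (was ⊥); enqueue [1]
  #4 pop 0: in=[-4,4] → [-4,4] (was [-3,3]); enqueue [2]
  #5 pop 1: in=[-4,4] → [-5,5] (was [-4,4]); enqueue [0]
  #6 pop 2: in=[-4,4] → [-3,5] (was [-2,4]); enqueue [1]
  #7 pop 0: in=[-5,5] → [-5,5] (was [-4,4]); enqueue [2]
  #8 pop 1: in=[-5,5] → [-6,6] (was [-5,5]); enqueue [0]
  #9 pop 2: in=[-5,5] → [-4,6] (was [-3,5]); enqueue [1]
  #10 pop 0: in=[-6,6] → [-6,6] (was [-5,5]); enqueue [2]
  #11 pop 1: in=[-6,6] → [-6,6] (no change)
  #12 pop 2: in=[-6,6] → [-5,6] (was [-4,6]); enqueue [1]
  #13 pop 1: in=[-6,6] → [-6,6] (no change)

Fixpoint:
  val[0] = [-6,6]
  val[1] = [-6,6]
  val[2] = [-5,6]

no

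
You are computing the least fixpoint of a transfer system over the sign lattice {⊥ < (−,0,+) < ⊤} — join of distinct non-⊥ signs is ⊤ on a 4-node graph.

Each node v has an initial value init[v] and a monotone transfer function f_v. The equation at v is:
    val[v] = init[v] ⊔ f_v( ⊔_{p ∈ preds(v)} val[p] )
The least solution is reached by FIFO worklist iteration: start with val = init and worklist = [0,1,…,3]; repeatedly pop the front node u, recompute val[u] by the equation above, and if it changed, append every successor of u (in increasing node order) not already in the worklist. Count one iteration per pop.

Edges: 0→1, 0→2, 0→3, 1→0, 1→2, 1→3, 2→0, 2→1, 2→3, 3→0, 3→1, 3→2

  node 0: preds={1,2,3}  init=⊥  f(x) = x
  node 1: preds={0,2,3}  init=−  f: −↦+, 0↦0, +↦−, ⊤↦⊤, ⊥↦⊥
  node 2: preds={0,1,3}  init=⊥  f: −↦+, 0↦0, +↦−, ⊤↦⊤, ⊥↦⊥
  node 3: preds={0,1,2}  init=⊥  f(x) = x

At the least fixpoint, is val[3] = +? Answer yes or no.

no

Iteration log — 8 steps:
  step 1. node 0  ⊔preds=−  new=−  old=⊥  +wl: 
  step 2. node 1  ⊔preds=−  new=⊤  old=−  +wl: 0
  step 3. node 2  ⊔preds=⊤  new=⊤  old=⊥  +wl: 1
  step 4. node 3  ⊔preds=⊤  new=⊤  old=⊥  +wl: 2
  step 5. node 0  ⊔preds=⊤  new=⊤  old=−  +wl: 3
  step 6. node 1  ⊔preds=⊤  new=⊤  stable
  step 7. node 2  ⊔preds=⊤  new=⊤  stable
  step 8. node 3  ⊔preds=⊤  new=⊤  stable

Least fixpoint reached:
  node 0: ⊤
  node 1: ⊤
  node 2: ⊤
  node 3: ⊤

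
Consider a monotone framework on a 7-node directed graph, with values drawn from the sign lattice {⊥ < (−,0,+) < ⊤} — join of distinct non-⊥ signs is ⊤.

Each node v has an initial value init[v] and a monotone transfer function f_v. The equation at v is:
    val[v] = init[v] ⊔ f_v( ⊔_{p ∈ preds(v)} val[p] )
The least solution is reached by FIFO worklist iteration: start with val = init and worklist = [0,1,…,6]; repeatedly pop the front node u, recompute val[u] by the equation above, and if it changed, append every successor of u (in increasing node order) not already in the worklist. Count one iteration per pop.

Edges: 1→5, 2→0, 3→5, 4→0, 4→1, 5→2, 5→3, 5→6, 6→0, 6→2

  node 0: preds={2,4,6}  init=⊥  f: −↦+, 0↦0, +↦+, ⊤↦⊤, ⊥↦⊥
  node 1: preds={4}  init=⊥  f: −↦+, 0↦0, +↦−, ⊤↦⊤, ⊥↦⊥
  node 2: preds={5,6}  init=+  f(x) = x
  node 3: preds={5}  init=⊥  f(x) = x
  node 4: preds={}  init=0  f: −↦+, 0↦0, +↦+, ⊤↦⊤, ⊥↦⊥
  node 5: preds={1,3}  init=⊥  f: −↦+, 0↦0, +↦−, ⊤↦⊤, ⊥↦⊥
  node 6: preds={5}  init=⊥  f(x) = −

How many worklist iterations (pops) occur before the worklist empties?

Worklist (11 pops):
  #1 pop 0: in=⊤ → ⊤ (was ⊥); enqueue []
  #2 pop 1: in=0 → 0 (was ⊥); enqueue []
  #3 pop 2: in=⊥ → + (no change)
  #4 pop 3: in=⊥ → ⊥ (no change)
  #5 pop 4: in=⊥ → 0 (no change)
  #6 pop 5: in=0 → 0 (was ⊥); enqueue [2,3]
  #7 pop 6: in=0 → − (was ⊥); enqueue [0]
  #8 pop 2: in=⊤ → ⊤ (was +); enqueue []
  #9 pop 3: in=0 → 0 (was ⊥); enqueue [5]
  #10 pop 0: in=⊤ → ⊤ (no change)
  #11 pop 5: in=0 → 0 (no change)

Fixpoint:
  val[0] = ⊤
  val[1] = 0
  val[2] = ⊤
  val[3] = 0
  val[4] = 0
  val[5] = 0
  val[6] = −

11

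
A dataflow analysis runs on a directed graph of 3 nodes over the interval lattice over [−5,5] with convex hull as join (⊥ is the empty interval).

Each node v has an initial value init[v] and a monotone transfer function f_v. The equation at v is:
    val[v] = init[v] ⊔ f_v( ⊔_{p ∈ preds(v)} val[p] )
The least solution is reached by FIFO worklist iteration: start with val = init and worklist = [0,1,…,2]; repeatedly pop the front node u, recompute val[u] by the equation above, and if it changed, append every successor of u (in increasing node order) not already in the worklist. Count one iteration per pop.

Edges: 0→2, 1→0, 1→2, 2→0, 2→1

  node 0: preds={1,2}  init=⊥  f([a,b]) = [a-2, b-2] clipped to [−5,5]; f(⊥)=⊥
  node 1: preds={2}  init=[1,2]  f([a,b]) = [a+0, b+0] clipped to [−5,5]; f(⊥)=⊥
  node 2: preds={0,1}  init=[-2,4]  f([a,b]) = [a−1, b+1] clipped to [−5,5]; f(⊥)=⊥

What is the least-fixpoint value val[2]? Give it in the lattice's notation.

[-5,5]

Worklist (7 pops):
  #1 pop 0: in=[-2,4] → [-4,2] (was ⊥); enqueue []
  #2 pop 1: in=[-2,4] → [-2,4] (was [1,2]); enqueue [0]
  #3 pop 2: in=[-4,4] → [-5,5] (was [-2,4]); enqueue [1]
  #4 pop 0: in=[-5,5] → [-5,3] (was [-4,2]); enqueue [2]
  #5 pop 1: in=[-5,5] → [-5,5] (was [-2,4]); enqueue [0]
  #6 pop 2: in=[-5,5] → [-5,5] (no change)
  #7 pop 0: in=[-5,5] → [-5,3] (no change)

Fixpoint:
  val[0] = [-5,3]
  val[1] = [-5,5]
  val[2] = [-5,5]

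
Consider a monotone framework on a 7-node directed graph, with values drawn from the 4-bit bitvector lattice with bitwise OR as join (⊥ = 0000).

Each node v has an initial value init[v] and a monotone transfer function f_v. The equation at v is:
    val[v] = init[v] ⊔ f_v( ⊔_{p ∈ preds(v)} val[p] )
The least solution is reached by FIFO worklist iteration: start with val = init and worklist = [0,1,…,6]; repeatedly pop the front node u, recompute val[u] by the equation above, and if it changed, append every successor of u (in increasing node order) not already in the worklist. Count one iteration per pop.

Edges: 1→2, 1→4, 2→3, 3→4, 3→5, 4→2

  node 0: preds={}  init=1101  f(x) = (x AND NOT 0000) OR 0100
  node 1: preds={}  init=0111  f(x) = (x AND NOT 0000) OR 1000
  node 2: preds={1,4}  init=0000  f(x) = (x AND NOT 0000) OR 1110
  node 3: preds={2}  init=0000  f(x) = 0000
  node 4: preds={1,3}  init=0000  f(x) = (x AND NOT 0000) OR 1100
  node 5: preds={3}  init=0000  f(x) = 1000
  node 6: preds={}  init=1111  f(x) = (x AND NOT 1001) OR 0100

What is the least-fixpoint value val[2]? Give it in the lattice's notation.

Trace (8 dequeues):
  [1] u=0 | in 0000 | out 1101 | ==
  [2] u=1 | in 0000 | out 1111 | prev 0111 | push {}
  [3] u=2 | in 1111 | out 1111 | prev 0000 | push {}
  [4] u=3 | in 1111 | out 0000 | ==
  [5] u=4 | in 1111 | out 1111 | prev 0000 | push {2}
  [6] u=5 | in 0000 | out 1000 | prev 0000 | push {}
  [7] u=6 | in 0000 | out 1111 | ==
  [8] u=2 | in 1111 | out 1111 | ==

Converged values:
  [0] 1101
  [1] 1111
  [2] 1111
  [3] 0000
  [4] 1111
  [5] 1000
  [6] 1111

1111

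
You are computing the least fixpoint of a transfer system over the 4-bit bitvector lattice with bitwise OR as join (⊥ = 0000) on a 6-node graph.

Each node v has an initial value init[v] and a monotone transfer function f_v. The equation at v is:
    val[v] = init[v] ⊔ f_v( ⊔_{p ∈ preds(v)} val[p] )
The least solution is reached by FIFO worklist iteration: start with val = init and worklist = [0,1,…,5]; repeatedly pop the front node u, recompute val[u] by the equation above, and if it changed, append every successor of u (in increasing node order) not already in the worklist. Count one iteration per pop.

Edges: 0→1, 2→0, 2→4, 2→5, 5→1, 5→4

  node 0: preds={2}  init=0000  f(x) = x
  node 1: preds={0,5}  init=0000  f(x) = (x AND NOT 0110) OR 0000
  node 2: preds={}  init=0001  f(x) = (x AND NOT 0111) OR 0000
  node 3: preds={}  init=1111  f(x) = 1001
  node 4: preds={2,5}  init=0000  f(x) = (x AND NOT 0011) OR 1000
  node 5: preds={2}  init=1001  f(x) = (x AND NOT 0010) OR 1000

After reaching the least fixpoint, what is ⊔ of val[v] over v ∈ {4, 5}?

1001

Trace (6 dequeues):
  [1] u=0 | in 0001 | out 0001 | prev 0000 | push {}
  [2] u=1 | in 1001 | out 1001 | prev 0000 | push {}
  [3] u=2 | in 0000 | out 0001 | ==
  [4] u=3 | in 0000 | out 1111 | ==
  [5] u=4 | in 1001 | out 1000 | prev 0000 | push {}
  [6] u=5 | in 0001 | out 1001 | ==

Converged values:
  [0] 0001
  [1] 1001
  [2] 0001
  [3] 1111
  [4] 1000
  [5] 1001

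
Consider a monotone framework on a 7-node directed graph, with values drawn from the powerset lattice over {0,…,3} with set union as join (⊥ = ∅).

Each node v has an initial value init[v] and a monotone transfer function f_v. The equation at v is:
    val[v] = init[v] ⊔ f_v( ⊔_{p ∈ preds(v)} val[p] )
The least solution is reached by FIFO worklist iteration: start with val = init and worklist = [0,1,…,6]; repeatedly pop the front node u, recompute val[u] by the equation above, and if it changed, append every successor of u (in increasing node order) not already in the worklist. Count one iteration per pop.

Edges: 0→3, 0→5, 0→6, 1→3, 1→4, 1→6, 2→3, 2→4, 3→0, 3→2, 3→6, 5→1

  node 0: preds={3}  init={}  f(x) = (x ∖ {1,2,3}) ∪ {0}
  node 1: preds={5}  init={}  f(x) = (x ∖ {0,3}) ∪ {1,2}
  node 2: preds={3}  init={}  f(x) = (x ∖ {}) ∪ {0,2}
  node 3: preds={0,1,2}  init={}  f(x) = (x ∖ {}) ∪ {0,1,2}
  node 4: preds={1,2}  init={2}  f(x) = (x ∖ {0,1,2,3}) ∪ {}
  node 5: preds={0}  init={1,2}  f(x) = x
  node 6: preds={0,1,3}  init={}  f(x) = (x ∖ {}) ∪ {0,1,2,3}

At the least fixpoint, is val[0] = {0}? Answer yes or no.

yes

Iteration log — 12 steps:
  step 1. node 0  ⊔preds={}  new={0}  old={}  +wl: 
  step 2. node 1  ⊔preds={1,2}  new={1,2}  old={}  +wl: 
  step 3. node 2  ⊔preds={}  new={0,2}  old={}  +wl: 
  step 4. node 3  ⊔preds={0,1,2}  new={0,1,2}  old={}  +wl: 0,2
  step 5. node 4  ⊔preds={0,1,2}  new={2}  stable
  step 6. node 5  ⊔preds={0}  new={0,1,2}  old={1,2}  +wl: 1
  step 7. node 6  ⊔preds={0,1,2}  new={0,1,2,3}  old={}  +wl: 
  step 8. node 0  ⊔preds={0,1,2}  new={0}  stable
  step 9. node 2  ⊔preds={0,1,2}  new={0,1,2}  old={0,2}  +wl: 3,4
  step 10. node 1  ⊔preds={0,1,2}  new={1,2}  stable
  step 11. node 3  ⊔preds={0,1,2}  new={0,1,2}  stable
  step 12. node 4  ⊔preds={0,1,2}  new={2}  stable

Least fixpoint reached:
  node 0: {0}
  node 1: {1,2}
  node 2: {0,1,2}
  node 3: {0,1,2}
  node 4: {2}
  node 5: {0,1,2}
  node 6: {0,1,2,3}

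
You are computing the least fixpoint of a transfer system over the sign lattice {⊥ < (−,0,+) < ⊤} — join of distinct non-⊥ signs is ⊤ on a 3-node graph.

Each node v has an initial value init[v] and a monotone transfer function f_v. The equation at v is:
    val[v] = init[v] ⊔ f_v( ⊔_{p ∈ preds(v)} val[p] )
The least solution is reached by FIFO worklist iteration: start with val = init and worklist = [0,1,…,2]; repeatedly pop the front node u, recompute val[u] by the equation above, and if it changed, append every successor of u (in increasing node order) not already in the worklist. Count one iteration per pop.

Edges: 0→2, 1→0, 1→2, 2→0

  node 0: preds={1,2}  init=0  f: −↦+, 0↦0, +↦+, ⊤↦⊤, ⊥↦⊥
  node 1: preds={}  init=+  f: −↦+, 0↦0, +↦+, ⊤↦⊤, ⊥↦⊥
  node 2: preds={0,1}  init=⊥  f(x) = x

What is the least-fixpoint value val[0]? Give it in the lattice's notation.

⊤

Iteration log — 4 steps:
  step 1. node 0  ⊔preds=+  new=⊤  old=0  +wl: 
  step 2. node 1  ⊔preds=⊥  new=+  stable
  step 3. node 2  ⊔preds=⊤  new=⊤  old=⊥  +wl: 0
  step 4. node 0  ⊔preds=⊤  new=⊤  stable

Least fixpoint reached:
  node 0: ⊤
  node 1: +
  node 2: ⊤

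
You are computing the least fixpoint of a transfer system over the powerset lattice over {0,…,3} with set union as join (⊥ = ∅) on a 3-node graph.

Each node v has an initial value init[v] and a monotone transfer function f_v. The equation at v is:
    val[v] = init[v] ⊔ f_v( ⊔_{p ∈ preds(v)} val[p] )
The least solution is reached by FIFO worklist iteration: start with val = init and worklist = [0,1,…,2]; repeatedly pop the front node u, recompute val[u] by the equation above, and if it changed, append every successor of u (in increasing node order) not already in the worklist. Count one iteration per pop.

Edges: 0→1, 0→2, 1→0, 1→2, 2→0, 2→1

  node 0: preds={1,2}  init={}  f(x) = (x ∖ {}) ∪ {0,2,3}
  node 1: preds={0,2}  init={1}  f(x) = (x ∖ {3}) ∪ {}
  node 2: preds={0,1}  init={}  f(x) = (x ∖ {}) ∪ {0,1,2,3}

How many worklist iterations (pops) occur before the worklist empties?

Worklist (5 pops):
  #1 pop 0: in={1} → {0,1,2,3} (was {}); enqueue []
  #2 pop 1: in={0,1,2,3} → {0,1,2} (was {1}); enqueue [0]
  #3 pop 2: in={0,1,2,3} → {0,1,2,3} (was {}); enqueue [1]
  #4 pop 0: in={0,1,2,3} → {0,1,2,3} (no change)
  #5 pop 1: in={0,1,2,3} → {0,1,2} (no change)

Fixpoint:
  val[0] = {0,1,2,3}
  val[1] = {0,1,2}
  val[2] = {0,1,2,3}

5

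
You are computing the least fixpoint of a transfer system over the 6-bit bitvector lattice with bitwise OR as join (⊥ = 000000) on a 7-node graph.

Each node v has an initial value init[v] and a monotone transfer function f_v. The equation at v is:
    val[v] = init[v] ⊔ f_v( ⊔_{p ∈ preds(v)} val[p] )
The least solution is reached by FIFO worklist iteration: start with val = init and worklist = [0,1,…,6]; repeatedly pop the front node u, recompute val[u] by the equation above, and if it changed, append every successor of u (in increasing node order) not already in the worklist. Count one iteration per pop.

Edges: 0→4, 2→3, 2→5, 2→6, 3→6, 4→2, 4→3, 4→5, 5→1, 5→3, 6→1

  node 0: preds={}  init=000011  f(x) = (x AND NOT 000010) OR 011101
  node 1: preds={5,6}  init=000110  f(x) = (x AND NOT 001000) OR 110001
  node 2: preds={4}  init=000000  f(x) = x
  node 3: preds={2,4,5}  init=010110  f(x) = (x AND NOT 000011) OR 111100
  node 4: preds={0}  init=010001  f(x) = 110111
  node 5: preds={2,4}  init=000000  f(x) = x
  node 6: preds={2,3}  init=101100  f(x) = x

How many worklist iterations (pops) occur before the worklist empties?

12

Worklist (12 pops):
  #1 pop 0: in=000000 → 011111 (was 000011); enqueue []
  #2 pop 1: in=101100 → 110111 (was 000110); enqueue []
  #3 pop 2: in=010001 → 010001 (was 000000); enqueue []
  #4 pop 3: in=010001 → 111110 (was 010110); enqueue []
  #5 pop 4: in=011111 → 110111 (was 010001); enqueue [2,3]
  #6 pop 5: in=110111 → 110111 (was 000000); enqueue [1]
  #7 pop 6: in=111111 → 111111 (was 101100); enqueue []
  #8 pop 2: in=110111 → 110111 (was 010001); enqueue [5,6]
  #9 pop 3: in=110111 → 111110 (no change)
  #10 pop 1: in=111111 → 110111 (no change)
  #11 pop 5: in=110111 → 110111 (no change)
  #12 pop 6: in=111111 → 111111 (no change)

Fixpoint:
  val[0] = 011111
  val[1] = 110111
  val[2] = 110111
  val[3] = 111110
  val[4] = 110111
  val[5] = 110111
  val[6] = 111111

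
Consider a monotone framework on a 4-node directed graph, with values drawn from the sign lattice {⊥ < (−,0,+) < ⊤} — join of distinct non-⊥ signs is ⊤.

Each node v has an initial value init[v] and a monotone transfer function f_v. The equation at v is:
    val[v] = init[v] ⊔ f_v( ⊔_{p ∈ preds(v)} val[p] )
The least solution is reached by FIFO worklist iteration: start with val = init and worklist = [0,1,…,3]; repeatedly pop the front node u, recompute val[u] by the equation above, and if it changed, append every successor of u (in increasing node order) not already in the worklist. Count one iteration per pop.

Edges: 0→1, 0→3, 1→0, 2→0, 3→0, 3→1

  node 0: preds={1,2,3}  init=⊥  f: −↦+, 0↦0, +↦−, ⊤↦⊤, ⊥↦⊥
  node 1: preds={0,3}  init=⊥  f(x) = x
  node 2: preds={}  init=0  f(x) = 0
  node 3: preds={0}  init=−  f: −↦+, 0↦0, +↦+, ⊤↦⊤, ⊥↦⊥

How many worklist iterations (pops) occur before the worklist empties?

6

Trace (6 dequeues):
  [1] u=0 | in ⊤ | out ⊤ | prev ⊥ | push {}
  [2] u=1 | in ⊤ | out ⊤ | prev ⊥ | push {0}
  [3] u=2 | in ⊥ | out 0 | ==
  [4] u=3 | in ⊤ | out ⊤ | prev − | push {1}
  [5] u=0 | in ⊤ | out ⊤ | ==
  [6] u=1 | in ⊤ | out ⊤ | ==

Converged values:
  [0] ⊤
  [1] ⊤
  [2] 0
  [3] ⊤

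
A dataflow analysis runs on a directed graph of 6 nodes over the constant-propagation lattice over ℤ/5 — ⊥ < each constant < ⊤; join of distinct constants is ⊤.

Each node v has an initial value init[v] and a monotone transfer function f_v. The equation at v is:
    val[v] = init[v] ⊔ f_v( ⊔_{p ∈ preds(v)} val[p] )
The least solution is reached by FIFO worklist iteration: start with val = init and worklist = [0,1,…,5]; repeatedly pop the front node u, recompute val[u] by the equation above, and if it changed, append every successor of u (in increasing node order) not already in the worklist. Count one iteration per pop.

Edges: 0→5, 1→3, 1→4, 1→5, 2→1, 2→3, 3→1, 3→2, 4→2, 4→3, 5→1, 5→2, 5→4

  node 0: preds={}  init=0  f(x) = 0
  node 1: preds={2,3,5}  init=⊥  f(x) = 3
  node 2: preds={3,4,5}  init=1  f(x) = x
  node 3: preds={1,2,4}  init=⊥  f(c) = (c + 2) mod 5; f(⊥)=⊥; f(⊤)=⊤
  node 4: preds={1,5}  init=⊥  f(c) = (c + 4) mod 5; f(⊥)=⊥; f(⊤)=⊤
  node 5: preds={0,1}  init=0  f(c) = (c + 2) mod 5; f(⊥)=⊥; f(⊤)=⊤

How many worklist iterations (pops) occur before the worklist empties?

Trace (10 dequeues):
  [1] u=0 | in ⊥ | out 0 | ==
  [2] u=1 | in ⊤ | out 3 | prev ⊥ | push {}
  [3] u=2 | in 0 | out ⊤ | prev 1 | push {1}
  [4] u=3 | in ⊤ | out ⊤ | prev ⊥ | push {2}
  [5] u=4 | in ⊤ | out ⊤ | prev ⊥ | push {3}
  [6] u=5 | in ⊤ | out ⊤ | prev 0 | push {4}
  [7] u=1 | in ⊤ | out 3 | ==
  [8] u=2 | in ⊤ | out ⊤ | ==
  [9] u=3 | in ⊤ | out ⊤ | ==
  [10] u=4 | in ⊤ | out ⊤ | ==

Converged values:
  [0] 0
  [1] 3
  [2] ⊤
  [3] ⊤
  [4] ⊤
  [5] ⊤

10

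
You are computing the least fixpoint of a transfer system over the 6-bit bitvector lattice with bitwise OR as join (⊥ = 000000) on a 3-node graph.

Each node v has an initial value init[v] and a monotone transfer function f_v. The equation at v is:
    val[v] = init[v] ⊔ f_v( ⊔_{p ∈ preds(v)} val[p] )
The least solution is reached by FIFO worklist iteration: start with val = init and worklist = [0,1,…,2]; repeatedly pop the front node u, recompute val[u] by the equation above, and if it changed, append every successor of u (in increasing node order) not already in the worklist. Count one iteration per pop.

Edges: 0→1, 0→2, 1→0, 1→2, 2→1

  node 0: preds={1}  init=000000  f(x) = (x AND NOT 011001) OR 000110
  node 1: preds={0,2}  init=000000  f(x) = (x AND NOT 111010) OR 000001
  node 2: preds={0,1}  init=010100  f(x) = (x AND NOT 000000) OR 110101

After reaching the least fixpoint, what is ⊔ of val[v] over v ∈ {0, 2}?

Iteration log — 5 steps:
  step 1. node 0  ⊔preds=000000  new=000110  old=000000  +wl: 
  step 2. node 1  ⊔preds=010110  new=000101  old=000000  +wl: 0
  step 3. node 2  ⊔preds=000111  new=110111  old=010100  +wl: 1
  step 4. node 0  ⊔preds=000101  new=000110  stable
  step 5. node 1  ⊔preds=110111  new=000101  stable

Least fixpoint reached:
  node 0: 000110
  node 1: 000101
  node 2: 110111

110111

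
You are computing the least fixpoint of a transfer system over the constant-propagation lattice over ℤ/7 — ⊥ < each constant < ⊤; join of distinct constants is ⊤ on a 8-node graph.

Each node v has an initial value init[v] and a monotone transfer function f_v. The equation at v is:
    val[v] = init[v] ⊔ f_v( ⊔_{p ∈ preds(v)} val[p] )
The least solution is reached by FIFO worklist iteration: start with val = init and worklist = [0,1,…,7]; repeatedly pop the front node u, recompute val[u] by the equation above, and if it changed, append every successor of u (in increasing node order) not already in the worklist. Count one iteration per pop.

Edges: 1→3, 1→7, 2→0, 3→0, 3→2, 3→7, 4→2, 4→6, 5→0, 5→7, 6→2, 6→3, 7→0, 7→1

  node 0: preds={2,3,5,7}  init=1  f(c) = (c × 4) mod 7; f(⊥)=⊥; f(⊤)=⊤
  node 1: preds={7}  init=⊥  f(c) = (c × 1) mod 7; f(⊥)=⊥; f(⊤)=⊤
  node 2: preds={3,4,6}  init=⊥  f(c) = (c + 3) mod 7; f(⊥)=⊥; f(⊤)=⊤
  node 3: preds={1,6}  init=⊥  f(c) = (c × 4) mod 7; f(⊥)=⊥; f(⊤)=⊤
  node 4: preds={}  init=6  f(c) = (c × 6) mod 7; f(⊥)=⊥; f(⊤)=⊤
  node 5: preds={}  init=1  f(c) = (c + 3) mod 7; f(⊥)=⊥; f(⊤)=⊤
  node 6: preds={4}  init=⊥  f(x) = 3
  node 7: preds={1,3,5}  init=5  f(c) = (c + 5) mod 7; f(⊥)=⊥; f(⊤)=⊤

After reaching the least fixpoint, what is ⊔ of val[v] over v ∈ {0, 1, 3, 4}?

⊤

Trace (16 dequeues):
  [1] u=0 | in ⊤ | out ⊤ | prev 1 | push {}
  [2] u=1 | in 5 | out 5 | prev ⊥ | push {}
  [3] u=2 | in 6 | out 2 | prev ⊥ | push {0}
  [4] u=3 | in 5 | out 6 | prev ⊥ | push {2}
  [5] u=4 | in ⊥ | out 6 | ==
  [6] u=5 | in ⊥ | out 1 | ==
  [7] u=6 | in 6 | out 3 | prev ⊥ | push {3}
  [8] u=7 | in ⊤ | out ⊤ | prev 5 | push {1}
  [9] u=0 | in ⊤ | out ⊤ | ==
  [10] u=2 | in ⊤ | out ⊤ | prev 2 | push {0}
  [11] u=3 | in ⊤ | out ⊤ | prev 6 | push {2,7}
  [12] u=1 | in ⊤ | out ⊤ | prev 5 | push {3}
  [13] u=0 | in ⊤ | out ⊤ | ==
  [14] u=2 | in ⊤ | out ⊤ | ==
  [15] u=7 | in ⊤ | out ⊤ | ==
  [16] u=3 | in ⊤ | out ⊤ | ==

Converged values:
  [0] ⊤
  [1] ⊤
  [2] ⊤
  [3] ⊤
  [4] 6
  [5] 1
  [6] 3
  [7] ⊤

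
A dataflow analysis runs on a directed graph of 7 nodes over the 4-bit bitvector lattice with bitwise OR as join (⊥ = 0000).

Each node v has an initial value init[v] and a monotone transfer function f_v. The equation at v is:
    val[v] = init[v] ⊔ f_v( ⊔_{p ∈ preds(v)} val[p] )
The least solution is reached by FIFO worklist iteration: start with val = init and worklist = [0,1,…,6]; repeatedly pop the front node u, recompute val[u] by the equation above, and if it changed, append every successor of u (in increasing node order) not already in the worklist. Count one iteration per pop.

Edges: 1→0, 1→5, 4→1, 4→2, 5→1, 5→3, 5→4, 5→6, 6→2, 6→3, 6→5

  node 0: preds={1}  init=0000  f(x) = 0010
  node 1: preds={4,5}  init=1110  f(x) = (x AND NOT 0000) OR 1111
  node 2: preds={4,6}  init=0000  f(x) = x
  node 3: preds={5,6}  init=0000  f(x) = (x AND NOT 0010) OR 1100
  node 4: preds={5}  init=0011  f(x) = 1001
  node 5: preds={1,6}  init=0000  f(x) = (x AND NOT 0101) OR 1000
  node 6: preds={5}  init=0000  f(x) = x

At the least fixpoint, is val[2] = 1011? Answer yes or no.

yes

Trace (13 dequeues):
  [1] u=0 | in 1110 | out 0010 | prev 0000 | push {}
  [2] u=1 | in 0011 | out 1111 | prev 1110 | push {0}
  [3] u=2 | in 0011 | out 0011 | prev 0000 | push {}
  [4] u=3 | in 0000 | out 1100 | prev 0000 | push {}
  [5] u=4 | in 0000 | out 1011 | prev 0011 | push {1,2}
  [6] u=5 | in 1111 | out 1010 | prev 0000 | push {3,4}
  [7] u=6 | in 1010 | out 1010 | prev 0000 | push {5}
  [8] u=0 | in 1111 | out 0010 | ==
  [9] u=1 | in 1011 | out 1111 | ==
  [10] u=2 | in 1011 | out 1011 | prev 0011 | push {}
  [11] u=3 | in 1010 | out 1100 | ==
  [12] u=4 | in 1010 | out 1011 | ==
  [13] u=5 | in 1111 | out 1010 | ==

Converged values:
  [0] 0010
  [1] 1111
  [2] 1011
  [3] 1100
  [4] 1011
  [5] 1010
  [6] 1010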